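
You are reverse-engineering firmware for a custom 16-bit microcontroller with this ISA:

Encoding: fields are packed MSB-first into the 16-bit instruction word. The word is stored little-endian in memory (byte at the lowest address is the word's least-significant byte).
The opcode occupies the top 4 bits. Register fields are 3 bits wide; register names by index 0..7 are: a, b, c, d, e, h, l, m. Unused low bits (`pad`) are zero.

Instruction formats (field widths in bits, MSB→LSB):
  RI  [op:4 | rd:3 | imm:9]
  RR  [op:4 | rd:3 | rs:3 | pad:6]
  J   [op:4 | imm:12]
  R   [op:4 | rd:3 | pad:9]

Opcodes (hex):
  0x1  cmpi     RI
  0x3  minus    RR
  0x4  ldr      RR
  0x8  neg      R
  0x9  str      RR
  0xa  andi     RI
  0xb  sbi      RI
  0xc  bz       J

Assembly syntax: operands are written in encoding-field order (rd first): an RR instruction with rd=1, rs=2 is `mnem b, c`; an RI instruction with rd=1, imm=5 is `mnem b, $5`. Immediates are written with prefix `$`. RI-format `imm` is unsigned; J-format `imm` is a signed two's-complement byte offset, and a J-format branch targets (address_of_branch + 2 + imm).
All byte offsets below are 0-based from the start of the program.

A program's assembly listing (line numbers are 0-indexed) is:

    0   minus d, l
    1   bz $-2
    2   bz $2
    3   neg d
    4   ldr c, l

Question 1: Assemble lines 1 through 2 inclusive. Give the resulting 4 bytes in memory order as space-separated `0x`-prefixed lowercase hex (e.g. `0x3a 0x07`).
0xfe 0xcf 0x02 0xc0

L1: bz op=0xc:4|imm=-2:12 ⇒ 0xcffe ⇒ little fe cf
L2: bz op=0xc:4|imm=2:12 ⇒ 0xc002 ⇒ little 02 c0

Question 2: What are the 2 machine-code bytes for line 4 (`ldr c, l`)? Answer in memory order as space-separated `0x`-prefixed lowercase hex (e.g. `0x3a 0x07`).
0x80 0x45

line 4 (ldr): pack op=0x4:4|rd=2:3|rs=6:3|pad=0:6 = 0x4580; little→ 80 45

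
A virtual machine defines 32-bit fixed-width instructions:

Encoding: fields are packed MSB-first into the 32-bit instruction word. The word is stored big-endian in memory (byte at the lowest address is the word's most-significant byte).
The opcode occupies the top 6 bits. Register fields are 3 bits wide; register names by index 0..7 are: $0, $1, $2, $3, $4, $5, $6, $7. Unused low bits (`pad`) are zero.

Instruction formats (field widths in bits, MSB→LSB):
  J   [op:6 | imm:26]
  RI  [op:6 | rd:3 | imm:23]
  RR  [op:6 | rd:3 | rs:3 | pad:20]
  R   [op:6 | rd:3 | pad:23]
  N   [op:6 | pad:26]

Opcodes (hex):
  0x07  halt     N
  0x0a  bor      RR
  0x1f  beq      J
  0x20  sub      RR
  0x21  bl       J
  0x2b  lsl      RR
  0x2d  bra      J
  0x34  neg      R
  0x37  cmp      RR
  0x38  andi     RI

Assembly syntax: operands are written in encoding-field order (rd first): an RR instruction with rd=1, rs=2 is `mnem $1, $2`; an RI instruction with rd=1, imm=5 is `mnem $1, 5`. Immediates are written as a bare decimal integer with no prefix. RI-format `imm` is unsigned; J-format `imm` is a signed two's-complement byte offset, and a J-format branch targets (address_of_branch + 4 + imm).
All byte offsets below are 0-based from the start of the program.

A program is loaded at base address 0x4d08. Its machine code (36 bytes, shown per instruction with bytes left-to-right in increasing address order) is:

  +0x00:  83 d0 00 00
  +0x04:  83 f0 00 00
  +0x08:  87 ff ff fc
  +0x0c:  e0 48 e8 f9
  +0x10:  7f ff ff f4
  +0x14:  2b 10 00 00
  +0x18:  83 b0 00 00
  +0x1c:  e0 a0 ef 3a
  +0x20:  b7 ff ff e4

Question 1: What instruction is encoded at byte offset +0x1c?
@+1c  big-endian(e0 a0 ef 3a) = 0xe0a0ef3a
  op=0xe0a0ef3a>>26=0x38 ⇒ andi (RI)
  rd@[25:23]=0x1 ⇒ $1
  imm@[22:0]=0x20ef3a ⇒ 2158394

andi $1, 2158394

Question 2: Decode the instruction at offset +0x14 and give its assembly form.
@+14  big-endian(2b 10 00 00) = 0x2b100000
  op=0x2b100000>>26=0xa ⇒ bor (RR)
  rd: (w>>23)&0x7=0x6 → $6
  rs: (w>>20)&0x7=0x1 → $1

bor $6, $1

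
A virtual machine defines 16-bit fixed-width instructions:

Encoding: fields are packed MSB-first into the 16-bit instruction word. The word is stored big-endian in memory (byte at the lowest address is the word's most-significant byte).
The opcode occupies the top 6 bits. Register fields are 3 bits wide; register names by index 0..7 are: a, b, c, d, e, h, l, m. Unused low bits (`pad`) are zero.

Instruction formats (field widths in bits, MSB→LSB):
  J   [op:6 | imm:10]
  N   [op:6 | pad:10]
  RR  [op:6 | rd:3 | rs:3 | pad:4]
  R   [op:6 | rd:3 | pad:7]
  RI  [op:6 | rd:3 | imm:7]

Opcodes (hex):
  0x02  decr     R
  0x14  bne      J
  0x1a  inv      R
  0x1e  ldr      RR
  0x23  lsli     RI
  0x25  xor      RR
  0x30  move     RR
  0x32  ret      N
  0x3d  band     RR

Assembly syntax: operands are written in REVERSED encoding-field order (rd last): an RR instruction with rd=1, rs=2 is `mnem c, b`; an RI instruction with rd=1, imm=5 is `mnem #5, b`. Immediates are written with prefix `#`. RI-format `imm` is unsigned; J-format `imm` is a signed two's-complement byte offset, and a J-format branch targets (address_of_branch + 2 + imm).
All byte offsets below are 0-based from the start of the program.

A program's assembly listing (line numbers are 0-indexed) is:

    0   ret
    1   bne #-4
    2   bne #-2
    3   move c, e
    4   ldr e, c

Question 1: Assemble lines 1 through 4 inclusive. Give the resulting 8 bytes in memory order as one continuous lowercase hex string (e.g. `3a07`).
53fc53fec2207940

line 1 (bne): pack op=0x14:6|imm=-4:10 = 0x53fc; big→ 53 fc
line 2 (bne): pack op=0x14:6|imm=-2:10 = 0x53fe; big→ 53 fe
line 3 (move): pack op=0x30:6|rd=4:3|rs=2:3|pad=0:4 = 0xc220; big→ c2 20
line 4 (ldr): pack op=0x1e:6|rd=2:3|rs=4:3|pad=0:4 = 0x7940; big→ 79 40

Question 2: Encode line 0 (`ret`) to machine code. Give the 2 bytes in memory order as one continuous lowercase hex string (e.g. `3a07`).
line 0 (ret): pack op=0x32:6|pad=0:10 = 0xc800; big→ c8 00

c800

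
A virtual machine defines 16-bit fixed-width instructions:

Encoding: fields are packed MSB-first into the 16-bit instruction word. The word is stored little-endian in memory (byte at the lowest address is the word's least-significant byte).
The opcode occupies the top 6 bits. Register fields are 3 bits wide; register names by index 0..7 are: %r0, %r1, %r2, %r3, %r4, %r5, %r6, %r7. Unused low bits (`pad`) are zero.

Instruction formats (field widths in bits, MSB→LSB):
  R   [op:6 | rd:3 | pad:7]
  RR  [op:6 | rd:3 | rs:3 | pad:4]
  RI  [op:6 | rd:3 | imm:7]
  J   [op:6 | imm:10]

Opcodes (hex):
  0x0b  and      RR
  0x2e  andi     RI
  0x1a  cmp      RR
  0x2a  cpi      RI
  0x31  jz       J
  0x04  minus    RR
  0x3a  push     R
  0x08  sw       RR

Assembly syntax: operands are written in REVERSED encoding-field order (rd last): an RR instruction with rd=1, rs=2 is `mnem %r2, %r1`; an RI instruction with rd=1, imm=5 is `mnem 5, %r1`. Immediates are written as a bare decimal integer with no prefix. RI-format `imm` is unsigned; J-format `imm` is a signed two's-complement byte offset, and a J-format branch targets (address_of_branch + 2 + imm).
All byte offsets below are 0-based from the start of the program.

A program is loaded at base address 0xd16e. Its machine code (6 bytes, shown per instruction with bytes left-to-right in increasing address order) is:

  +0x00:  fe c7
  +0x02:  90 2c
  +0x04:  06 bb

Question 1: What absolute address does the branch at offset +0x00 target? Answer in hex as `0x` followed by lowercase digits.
0xd16e

[00] fe c7 → 0xc7fe
  opcode bits[15:10]=0x31: jz/J
  [9:0] imm=1022 (s10→-2) = -2
  target = base 0xd16e + off 0x00 + 2 + imm -2 = 0xd16e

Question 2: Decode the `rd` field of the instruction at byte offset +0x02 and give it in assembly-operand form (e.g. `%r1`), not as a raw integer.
+0x02: 90 2c ⇒ word 0x2c90 (little)
  op=0x2c90>>10=0xb ⇒ and (RR)
  [9:7] rd=1 = %r1
  [6:4] rs=1 = %r1

%r1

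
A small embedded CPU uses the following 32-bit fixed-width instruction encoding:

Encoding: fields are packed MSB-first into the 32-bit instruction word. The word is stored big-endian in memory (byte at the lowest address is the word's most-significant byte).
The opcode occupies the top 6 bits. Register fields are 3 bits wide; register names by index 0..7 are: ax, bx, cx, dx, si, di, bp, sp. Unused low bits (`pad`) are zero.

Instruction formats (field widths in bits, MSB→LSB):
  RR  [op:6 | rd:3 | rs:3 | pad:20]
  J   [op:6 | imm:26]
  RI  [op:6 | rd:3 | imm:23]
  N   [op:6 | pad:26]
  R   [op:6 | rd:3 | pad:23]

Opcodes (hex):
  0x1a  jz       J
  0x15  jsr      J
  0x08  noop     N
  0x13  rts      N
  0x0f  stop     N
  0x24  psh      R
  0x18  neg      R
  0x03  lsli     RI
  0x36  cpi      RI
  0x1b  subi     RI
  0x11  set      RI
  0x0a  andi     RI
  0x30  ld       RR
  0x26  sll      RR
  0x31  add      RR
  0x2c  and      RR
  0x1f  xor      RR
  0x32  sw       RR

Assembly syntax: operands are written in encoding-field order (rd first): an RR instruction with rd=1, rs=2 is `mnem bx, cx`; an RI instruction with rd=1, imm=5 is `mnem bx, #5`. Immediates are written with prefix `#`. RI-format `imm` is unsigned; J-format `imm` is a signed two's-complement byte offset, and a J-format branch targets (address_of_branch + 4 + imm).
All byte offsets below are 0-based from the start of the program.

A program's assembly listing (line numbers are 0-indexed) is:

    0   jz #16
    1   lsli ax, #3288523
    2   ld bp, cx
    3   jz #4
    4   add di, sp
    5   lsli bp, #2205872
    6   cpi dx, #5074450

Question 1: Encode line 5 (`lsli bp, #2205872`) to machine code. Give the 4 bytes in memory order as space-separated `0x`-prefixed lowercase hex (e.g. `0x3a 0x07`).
L5: lsli op=0x3:6|rd=6:3|imm=2205872:23 ⇒ 0x0f21a8b0 ⇒ big 0f 21 a8 b0

0x0f 0x21 0xa8 0xb0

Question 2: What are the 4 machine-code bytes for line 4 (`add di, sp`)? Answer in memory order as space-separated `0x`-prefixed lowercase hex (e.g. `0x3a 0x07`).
line 4 (add): pack op=0x31:6|rd=5:3|rs=7:3|pad=0:20 = 0xc6f00000; big→ c6 f0 00 00

0xc6 0xf0 0x00 0x00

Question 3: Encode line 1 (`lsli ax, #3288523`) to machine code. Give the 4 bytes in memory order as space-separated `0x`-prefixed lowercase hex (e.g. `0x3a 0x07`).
0x0c 0x32 0x2d 0xcb

L1: lsli op=0x3:6|rd=0:3|imm=3288523:23 ⇒ 0x0c322dcb ⇒ big 0c 32 2d cb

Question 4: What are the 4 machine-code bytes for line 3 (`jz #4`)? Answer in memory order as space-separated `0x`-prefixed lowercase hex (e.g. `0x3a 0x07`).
3. jz fields op=0x1a:6|imm=4:26 → word 68000004h → 68 00 00 04

0x68 0x00 0x00 0x04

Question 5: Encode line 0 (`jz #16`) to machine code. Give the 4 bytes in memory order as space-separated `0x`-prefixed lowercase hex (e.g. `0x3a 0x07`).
0x68 0x00 0x00 0x10

L0: jz op=0x1a:6|imm=16:26 ⇒ 0x68000010 ⇒ big 68 00 00 10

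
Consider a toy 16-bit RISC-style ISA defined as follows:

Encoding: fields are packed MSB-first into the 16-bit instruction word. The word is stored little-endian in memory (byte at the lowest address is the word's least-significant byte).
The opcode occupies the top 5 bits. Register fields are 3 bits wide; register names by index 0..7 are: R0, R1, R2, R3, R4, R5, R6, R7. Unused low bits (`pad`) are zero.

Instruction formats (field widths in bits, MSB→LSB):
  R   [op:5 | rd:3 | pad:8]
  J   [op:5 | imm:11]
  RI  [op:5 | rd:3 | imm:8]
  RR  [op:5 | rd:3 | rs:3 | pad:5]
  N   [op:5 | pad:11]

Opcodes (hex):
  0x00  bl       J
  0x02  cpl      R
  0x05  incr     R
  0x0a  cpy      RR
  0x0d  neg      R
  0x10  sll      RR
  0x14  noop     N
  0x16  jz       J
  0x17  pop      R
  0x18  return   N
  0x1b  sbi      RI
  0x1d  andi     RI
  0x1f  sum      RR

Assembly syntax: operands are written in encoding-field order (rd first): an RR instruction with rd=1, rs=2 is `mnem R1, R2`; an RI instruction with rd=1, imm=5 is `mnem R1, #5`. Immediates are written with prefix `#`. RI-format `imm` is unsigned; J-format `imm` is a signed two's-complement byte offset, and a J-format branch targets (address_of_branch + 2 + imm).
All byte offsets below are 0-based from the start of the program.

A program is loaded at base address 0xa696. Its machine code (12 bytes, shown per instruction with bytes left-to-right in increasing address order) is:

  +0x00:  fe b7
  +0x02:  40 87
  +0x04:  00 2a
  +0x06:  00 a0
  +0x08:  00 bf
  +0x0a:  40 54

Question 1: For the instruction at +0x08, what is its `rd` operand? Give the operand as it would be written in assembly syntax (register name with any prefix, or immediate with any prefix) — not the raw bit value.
+0x08: 00 bf ⇒ word 0xbf00 (little)
  opcode bits[15:11]=0x17: pop/R
  rd@[10:8]=0x7 ⇒ R7

R7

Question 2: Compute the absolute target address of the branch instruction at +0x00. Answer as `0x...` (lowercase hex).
0xa696

[00] fe b7 → 0xb7fe
  op=0xb7fe>>11=0x16 ⇒ jz (J)
  imm: (w>>0)&0x7ff=0x7fe (s11→-2) → #-2
  target = base 0xa696 + off 0x00 + 2 + imm -2 = 0xa696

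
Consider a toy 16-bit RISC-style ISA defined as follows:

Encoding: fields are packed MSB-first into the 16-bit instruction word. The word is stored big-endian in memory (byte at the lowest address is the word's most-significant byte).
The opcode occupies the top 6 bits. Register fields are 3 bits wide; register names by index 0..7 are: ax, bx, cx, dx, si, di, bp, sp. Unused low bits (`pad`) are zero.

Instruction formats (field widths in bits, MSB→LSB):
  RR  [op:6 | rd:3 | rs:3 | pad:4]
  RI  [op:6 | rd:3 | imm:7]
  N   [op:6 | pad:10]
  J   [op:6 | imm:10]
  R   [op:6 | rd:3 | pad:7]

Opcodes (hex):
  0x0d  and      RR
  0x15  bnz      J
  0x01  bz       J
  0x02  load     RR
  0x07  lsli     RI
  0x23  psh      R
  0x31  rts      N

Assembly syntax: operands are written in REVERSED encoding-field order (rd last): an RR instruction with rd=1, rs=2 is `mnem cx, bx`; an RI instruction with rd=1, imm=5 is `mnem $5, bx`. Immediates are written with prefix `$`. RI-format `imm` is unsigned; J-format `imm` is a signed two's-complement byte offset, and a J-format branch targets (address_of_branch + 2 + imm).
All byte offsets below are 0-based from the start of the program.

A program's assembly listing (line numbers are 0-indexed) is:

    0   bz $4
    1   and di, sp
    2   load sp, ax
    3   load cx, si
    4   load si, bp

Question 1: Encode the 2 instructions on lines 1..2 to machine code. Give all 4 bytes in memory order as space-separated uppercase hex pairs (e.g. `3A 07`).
37 D0 08 70

L1: and op=0xd:6|rd=7:3|rs=5:3|pad=0:4 ⇒ 0x37d0 ⇒ big 37 d0
L2: load op=0x2:6|rd=0:3|rs=7:3|pad=0:4 ⇒ 0x0870 ⇒ big 08 70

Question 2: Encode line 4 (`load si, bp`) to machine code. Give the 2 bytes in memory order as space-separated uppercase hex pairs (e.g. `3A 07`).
0B 40

4. load fields op=0x2:6|rd=6:3|rs=4:3|pad=0:4 → word 0b40h → 0b 40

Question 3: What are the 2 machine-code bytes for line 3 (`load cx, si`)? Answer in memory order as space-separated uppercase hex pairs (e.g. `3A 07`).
0A 20

L3: load op=0x2:6|rd=4:3|rs=2:3|pad=0:4 ⇒ 0x0a20 ⇒ big 0a 20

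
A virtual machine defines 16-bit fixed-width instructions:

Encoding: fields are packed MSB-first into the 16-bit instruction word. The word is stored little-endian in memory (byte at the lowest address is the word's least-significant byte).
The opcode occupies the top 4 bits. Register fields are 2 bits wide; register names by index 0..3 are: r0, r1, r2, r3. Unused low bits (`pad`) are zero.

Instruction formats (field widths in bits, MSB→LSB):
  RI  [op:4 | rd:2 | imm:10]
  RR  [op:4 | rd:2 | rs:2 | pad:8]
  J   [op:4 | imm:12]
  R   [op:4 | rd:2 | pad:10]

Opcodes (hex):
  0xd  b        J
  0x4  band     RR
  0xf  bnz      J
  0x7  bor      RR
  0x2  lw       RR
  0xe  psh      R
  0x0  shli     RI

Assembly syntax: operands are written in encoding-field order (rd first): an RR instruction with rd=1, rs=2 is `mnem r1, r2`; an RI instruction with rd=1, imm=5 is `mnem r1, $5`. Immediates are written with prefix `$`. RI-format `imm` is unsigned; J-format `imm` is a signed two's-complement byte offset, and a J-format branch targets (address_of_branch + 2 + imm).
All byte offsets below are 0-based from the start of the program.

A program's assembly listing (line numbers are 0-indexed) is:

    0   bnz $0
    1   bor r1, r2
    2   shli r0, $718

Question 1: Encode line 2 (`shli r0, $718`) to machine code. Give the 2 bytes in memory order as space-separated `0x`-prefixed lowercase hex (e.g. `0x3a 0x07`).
line 2 (shli): pack op=0x0:4|rd=0:2|imm=718:10 = 0x02ce; little→ ce 02

0xce 0x02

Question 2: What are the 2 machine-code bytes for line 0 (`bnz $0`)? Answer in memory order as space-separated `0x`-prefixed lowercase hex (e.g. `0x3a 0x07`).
0x00 0xf0

0. bnz fields op=0xf:4|imm=0:12 → word f000h → 00 f0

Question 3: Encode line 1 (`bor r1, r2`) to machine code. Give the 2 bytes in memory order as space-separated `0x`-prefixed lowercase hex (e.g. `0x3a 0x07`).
0x00 0x76

line 1 (bor): pack op=0x7:4|rd=1:2|rs=2:2|pad=0:8 = 0x7600; little→ 00 76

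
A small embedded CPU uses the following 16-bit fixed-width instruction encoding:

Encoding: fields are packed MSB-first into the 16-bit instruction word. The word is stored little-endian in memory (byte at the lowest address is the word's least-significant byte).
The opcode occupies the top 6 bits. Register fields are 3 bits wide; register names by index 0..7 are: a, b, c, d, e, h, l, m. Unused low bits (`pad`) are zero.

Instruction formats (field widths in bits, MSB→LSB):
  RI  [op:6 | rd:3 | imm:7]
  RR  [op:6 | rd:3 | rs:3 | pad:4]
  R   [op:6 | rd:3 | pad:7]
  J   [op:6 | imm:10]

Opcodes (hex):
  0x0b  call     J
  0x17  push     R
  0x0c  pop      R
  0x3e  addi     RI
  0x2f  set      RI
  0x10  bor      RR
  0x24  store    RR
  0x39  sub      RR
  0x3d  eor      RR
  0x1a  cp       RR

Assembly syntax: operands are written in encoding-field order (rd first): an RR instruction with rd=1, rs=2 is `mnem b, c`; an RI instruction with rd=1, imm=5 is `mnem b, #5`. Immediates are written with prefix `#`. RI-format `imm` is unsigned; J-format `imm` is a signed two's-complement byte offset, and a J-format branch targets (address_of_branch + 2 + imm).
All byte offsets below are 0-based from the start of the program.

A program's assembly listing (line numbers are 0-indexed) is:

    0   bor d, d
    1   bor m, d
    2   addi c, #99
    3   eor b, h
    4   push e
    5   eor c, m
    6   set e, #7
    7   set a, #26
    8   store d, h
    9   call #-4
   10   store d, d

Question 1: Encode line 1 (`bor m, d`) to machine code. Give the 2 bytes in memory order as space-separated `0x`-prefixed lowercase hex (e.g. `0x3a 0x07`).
L1: bor op=0x10:6|rd=7:3|rs=3:3|pad=0:4 ⇒ 0x43b0 ⇒ little b0 43

0xb0 0x43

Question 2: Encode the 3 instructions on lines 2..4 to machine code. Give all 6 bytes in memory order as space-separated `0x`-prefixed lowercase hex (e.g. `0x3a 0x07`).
0x63 0xf9 0xd0 0xf4 0x00 0x5e

2. addi fields op=0x3e:6|rd=2:3|imm=99:7 → word f963h → 63 f9
3. eor fields op=0x3d:6|rd=1:3|rs=5:3|pad=0:4 → word f4d0h → d0 f4
4. push fields op=0x17:6|rd=4:3|pad=0:7 → word 5e00h → 00 5e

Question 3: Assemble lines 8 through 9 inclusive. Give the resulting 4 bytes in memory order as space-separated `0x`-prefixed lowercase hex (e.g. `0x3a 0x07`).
0xd0 0x91 0xfc 0x2f

8. store fields op=0x24:6|rd=3:3|rs=5:3|pad=0:4 → word 91d0h → d0 91
9. call fields op=0xb:6|imm=-4:10 → word 2ffch → fc 2f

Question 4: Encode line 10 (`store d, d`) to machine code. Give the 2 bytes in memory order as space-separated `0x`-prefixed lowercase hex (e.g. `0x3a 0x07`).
0xb0 0x91

line 10 (store): pack op=0x24:6|rd=3:3|rs=3:3|pad=0:4 = 0x91b0; little→ b0 91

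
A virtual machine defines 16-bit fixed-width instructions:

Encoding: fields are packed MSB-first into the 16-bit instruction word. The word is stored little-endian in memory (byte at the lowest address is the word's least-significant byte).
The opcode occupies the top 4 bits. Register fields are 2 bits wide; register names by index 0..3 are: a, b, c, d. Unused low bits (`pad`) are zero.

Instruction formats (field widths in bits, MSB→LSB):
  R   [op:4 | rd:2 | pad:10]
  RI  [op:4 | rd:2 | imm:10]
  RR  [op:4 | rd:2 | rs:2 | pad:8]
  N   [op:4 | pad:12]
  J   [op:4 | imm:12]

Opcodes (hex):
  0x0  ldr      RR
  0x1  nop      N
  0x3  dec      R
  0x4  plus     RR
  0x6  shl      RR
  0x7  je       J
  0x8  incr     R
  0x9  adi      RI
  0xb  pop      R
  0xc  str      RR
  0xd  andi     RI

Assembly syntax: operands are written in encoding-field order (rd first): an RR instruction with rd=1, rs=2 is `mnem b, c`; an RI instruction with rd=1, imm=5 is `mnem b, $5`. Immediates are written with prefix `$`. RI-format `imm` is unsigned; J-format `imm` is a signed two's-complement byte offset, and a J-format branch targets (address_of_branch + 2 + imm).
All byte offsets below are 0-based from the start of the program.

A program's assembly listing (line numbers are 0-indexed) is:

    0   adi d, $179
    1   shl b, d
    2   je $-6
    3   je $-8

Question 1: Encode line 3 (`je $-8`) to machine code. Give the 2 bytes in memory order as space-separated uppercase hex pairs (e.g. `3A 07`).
F8 7F

L3: je op=0x7:4|imm=-8:12 ⇒ 0x7ff8 ⇒ little f8 7f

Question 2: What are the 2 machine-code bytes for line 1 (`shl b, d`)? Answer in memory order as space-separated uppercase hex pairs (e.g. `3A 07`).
00 67

1. shl fields op=0x6:4|rd=1:2|rs=3:2|pad=0:8 → word 6700h → 00 67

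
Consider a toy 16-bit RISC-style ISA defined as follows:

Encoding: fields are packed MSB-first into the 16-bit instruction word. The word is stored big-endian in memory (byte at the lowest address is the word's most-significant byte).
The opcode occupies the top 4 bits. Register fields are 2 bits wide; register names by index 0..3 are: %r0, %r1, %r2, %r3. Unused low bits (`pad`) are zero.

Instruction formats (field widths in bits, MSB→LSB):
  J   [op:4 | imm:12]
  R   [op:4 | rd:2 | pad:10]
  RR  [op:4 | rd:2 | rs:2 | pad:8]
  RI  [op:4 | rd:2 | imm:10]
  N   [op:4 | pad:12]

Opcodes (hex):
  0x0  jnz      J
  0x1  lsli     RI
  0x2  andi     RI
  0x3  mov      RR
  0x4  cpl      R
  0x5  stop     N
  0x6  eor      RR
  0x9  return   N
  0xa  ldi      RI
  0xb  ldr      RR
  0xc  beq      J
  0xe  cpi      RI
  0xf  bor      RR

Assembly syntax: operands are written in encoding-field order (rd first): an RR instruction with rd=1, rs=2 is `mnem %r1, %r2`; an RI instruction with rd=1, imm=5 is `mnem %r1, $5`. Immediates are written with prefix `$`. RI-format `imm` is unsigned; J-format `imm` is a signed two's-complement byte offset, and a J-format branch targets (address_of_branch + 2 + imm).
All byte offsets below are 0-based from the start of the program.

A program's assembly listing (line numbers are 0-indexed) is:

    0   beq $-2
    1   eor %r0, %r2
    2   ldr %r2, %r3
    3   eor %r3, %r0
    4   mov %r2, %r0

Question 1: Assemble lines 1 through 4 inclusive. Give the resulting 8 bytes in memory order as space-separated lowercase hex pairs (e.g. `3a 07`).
62 00 bb 00 6c 00 38 00

1. eor fields op=0x6:4|rd=0:2|rs=2:2|pad=0:8 → word 6200h → 62 00
2. ldr fields op=0xb:4|rd=2:2|rs=3:2|pad=0:8 → word bb00h → bb 00
3. eor fields op=0x6:4|rd=3:2|rs=0:2|pad=0:8 → word 6c00h → 6c 00
4. mov fields op=0x3:4|rd=2:2|rs=0:2|pad=0:8 → word 3800h → 38 00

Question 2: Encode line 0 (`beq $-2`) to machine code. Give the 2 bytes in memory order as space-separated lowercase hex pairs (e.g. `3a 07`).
cf fe

L0: beq op=0xc:4|imm=-2:12 ⇒ 0xcffe ⇒ big cf fe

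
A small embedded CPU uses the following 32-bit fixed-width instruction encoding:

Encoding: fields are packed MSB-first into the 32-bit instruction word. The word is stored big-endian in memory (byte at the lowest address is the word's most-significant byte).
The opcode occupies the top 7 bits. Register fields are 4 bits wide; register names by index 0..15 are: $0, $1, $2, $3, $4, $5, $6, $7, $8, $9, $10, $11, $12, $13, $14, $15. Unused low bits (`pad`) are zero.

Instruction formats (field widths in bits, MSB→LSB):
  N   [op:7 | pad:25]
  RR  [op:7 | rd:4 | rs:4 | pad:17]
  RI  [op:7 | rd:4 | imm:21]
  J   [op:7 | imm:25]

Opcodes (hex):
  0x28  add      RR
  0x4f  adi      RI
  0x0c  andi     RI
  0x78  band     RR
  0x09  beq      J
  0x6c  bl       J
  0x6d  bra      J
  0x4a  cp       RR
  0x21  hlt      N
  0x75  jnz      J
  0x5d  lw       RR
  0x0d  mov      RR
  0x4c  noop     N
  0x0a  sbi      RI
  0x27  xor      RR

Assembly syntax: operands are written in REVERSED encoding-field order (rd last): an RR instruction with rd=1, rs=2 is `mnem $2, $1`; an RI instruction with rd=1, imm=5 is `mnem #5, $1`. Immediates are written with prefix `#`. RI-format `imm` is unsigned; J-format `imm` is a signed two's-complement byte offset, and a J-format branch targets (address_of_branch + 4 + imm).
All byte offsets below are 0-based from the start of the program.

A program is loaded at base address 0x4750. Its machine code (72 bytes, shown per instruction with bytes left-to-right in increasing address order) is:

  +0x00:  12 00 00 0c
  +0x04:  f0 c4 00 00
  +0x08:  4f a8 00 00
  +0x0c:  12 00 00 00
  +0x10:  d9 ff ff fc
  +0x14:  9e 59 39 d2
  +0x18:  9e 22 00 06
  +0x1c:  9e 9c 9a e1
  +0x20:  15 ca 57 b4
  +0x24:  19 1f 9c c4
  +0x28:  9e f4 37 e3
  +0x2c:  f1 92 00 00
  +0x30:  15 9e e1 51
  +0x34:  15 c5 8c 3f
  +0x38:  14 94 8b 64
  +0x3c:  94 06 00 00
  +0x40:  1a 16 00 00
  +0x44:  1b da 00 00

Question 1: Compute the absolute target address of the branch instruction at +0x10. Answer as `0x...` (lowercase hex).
off 0x10: read d9 ff ff fc as big → 0xd9fffffc
  opcode bits[31:25]=0x6c: bl/J
  [24:0] imm=33554428 (s25→-4) = #-4
  target = base 0x4750 + off 0x10 + 4 + imm -4 = 0x4760

0x4760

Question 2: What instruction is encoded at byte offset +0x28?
adi #1325027, $7

[28] 9e f4 37 e3 → 0x9ef437e3
  top 7b → 0x4f → adi [RI]
  [24:21] rd=7 = $7
  [20:0] imm=1325027 = #1325027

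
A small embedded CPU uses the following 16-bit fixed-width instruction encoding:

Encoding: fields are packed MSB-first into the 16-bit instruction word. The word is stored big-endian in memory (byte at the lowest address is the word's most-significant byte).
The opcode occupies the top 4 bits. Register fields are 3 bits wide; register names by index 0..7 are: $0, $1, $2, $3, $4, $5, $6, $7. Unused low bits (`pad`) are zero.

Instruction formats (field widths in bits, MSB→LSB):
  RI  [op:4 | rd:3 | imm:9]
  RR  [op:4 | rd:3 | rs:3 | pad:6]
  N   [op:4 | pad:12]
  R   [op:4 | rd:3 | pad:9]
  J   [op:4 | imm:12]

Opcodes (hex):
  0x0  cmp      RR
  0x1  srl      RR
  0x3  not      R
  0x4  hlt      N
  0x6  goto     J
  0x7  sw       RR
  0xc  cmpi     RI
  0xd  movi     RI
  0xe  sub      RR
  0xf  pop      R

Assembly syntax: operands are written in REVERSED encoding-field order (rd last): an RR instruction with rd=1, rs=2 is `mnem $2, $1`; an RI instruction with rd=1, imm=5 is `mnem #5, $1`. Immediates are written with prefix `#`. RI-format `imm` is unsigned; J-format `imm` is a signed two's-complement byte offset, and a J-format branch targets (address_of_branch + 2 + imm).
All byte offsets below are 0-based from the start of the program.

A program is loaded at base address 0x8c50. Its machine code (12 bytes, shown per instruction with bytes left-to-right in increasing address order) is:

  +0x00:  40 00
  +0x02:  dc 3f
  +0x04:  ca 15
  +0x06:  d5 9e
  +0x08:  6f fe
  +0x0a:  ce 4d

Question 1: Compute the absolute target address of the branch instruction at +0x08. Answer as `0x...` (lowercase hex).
0x8c58

off 0x08: read 6f fe as big → 0x6ffe
  op=0x6ffe>>12=0x6 ⇒ goto (J)
  imm@[11:0]=0xffe (s12→-2) ⇒ #-2
  target = base 0x8c50 + off 0x08 + 2 + imm -2 = 0x8c58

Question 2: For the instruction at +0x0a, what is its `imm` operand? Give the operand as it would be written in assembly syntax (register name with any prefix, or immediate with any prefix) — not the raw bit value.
#77

off 0x0a: read ce 4d as big → 0xce4d
  op=0xce4d>>12=0xc ⇒ cmpi (RI)
  rd@[11:9]=0x7 ⇒ $7
  imm@[8:0]=0x4d ⇒ #77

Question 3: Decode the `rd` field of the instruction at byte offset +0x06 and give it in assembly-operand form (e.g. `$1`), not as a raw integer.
$2

[06] d5 9e → 0xd59e
  top 4b → 0xd → movi [RI]
  [11:9] rd=2 = $2
  [8:0] imm=414 = #414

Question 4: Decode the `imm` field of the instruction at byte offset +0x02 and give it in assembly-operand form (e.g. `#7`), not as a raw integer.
+0x02: dc 3f ⇒ word 0xdc3f (big)
  op=0xdc3f>>12=0xd ⇒ movi (RI)
  rd@[11:9]=0x6 ⇒ $6
  imm@[8:0]=0x3f ⇒ #63

#63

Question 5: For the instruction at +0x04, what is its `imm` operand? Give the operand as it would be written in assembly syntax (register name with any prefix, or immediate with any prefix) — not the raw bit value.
@+04  big-endian(ca 15) = 0xca15
  op=0xca15>>12=0xc ⇒ cmpi (RI)
  rd@[11:9]=0x5 ⇒ $5
  imm@[8:0]=0x15 ⇒ #21

#21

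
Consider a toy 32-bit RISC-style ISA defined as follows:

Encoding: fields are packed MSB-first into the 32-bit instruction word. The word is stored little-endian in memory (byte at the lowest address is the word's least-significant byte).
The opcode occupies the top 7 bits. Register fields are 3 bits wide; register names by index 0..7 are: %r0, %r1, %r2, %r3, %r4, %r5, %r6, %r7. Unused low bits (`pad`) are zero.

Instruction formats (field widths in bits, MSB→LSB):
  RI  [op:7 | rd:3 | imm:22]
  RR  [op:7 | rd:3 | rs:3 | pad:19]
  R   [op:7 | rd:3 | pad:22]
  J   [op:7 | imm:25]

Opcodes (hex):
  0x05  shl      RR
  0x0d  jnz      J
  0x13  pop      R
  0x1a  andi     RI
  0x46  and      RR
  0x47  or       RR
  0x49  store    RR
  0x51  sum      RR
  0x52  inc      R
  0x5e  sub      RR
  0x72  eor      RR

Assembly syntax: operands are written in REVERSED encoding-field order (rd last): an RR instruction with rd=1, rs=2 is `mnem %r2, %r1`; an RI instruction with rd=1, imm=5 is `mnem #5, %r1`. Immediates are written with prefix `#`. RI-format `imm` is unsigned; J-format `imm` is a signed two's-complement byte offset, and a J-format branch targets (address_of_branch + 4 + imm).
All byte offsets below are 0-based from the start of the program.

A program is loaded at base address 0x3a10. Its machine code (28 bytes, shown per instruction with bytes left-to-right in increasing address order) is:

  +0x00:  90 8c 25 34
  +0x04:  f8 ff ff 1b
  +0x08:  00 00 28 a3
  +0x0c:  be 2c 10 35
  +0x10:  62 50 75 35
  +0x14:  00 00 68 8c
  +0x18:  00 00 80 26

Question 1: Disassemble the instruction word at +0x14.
@+14  little-endian(00 00 68 8c) = 0x8c680000
  opcode bits[31:25]=0x46: and/RR
  rd: (w>>22)&0x7=0x1 → %r1
  rs: (w>>19)&0x7=0x5 → %r5

and %r5, %r1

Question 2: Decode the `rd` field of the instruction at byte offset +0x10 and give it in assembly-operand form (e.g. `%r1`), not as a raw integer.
%r5

+0x10: 62 50 75 35 ⇒ word 0x35755062 (little)
  top 7b → 0x1a → andi [RI]
  rd: (w>>22)&0x7=0x5 → %r5
  imm: (w>>0)&0x3fffff=0x355062 → #3493986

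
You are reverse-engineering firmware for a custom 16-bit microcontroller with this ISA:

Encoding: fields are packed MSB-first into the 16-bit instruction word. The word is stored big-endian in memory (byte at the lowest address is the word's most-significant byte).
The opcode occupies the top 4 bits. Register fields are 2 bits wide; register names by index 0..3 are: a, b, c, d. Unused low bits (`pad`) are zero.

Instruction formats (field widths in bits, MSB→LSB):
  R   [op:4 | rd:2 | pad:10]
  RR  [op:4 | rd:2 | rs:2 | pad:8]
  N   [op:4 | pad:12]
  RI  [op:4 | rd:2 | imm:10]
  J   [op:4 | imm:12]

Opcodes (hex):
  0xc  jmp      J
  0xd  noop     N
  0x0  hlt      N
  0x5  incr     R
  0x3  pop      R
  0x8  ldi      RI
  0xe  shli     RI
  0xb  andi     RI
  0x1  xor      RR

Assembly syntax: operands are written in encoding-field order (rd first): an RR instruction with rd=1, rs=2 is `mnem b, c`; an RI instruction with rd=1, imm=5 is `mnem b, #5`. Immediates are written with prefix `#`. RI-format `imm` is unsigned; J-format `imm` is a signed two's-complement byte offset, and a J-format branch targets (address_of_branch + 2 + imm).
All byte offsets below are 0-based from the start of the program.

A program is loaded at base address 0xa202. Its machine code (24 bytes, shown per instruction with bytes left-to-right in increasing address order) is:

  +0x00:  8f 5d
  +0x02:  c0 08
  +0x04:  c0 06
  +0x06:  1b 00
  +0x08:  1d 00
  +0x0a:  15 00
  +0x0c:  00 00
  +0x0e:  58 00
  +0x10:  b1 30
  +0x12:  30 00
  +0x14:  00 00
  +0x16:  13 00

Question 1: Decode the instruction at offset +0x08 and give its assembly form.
xor d, b

@+08  big-endian(1d 00) = 0x1d00
  op=0x1d00>>12=0x1 ⇒ xor (RR)
  rd: (w>>10)&0x3=0x3 → d
  rs: (w>>8)&0x3=0x1 → b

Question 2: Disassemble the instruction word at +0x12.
+0x12: 30 00 ⇒ word 0x3000 (big)
  op=0x3000>>12=0x3 ⇒ pop (R)
  rd: (w>>10)&0x3=0x0 → a

pop a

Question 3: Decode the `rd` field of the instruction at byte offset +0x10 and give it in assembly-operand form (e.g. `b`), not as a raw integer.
+0x10: b1 30 ⇒ word 0xb130 (big)
  top 4b → 0xb → andi [RI]
  rd@[11:10]=0x0 ⇒ a
  imm@[9:0]=0x130 ⇒ #304

a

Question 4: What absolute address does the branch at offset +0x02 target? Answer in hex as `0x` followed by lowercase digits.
0xa20e

+0x02: c0 08 ⇒ word 0xc008 (big)
  op=0xc008>>12=0xc ⇒ jmp (J)
  imm@[11:0]=0x8 ⇒ #8
  target = base 0xa202 + off 0x02 + 2 + imm 8 = 0xa20e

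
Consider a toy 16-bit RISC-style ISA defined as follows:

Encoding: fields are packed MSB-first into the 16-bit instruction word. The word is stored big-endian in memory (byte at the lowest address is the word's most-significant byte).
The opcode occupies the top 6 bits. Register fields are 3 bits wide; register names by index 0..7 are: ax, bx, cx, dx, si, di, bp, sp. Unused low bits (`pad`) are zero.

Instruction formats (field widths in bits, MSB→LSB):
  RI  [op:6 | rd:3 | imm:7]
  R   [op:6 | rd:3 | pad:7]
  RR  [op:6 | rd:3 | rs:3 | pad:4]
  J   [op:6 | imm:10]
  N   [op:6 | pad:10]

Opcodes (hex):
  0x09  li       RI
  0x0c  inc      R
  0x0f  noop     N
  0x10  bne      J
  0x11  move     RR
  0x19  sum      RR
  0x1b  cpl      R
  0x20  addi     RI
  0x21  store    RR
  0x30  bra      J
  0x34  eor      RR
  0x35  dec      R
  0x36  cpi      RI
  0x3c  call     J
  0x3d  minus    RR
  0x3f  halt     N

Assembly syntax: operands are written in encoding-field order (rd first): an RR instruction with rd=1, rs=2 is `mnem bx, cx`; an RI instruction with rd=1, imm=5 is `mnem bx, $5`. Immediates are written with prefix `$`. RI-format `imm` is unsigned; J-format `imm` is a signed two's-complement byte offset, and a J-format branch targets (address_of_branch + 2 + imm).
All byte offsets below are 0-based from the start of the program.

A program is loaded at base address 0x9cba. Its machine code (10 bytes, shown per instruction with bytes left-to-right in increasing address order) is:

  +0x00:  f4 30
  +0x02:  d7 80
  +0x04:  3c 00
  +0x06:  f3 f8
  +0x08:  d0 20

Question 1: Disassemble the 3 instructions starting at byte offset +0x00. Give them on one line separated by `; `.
off 0x00: read f4 30 as big → 0xf430
  opcode bits[15:10]=0x3d: minus/RR
  [9:7] rd=0 = ax
  [6:4] rs=3 = dx
off 0x02: read d7 80 as big → 0xd780
  opcode bits[15:10]=0x35: dec/R
  [9:7] rd=7 = sp
off 0x04: read 3c 00 as big → 0x3c00
  opcode bits[15:10]=0xf: noop/N

minus ax, dx; dec sp; noop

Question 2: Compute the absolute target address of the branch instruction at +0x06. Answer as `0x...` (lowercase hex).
off 0x06: read f3 f8 as big → 0xf3f8
  opcode bits[15:10]=0x3c: call/J
  imm: (w>>0)&0x3ff=0x3f8 (s10→-8) → $-8
  target = base 0x9cba + off 0x06 + 2 + imm -8 = 0x9cba

0x9cba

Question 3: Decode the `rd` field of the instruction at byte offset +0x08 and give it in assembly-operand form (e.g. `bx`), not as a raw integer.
ax

[08] d0 20 → 0xd020
  op=0xd020>>10=0x34 ⇒ eor (RR)
  [9:7] rd=0 = ax
  [6:4] rs=2 = cx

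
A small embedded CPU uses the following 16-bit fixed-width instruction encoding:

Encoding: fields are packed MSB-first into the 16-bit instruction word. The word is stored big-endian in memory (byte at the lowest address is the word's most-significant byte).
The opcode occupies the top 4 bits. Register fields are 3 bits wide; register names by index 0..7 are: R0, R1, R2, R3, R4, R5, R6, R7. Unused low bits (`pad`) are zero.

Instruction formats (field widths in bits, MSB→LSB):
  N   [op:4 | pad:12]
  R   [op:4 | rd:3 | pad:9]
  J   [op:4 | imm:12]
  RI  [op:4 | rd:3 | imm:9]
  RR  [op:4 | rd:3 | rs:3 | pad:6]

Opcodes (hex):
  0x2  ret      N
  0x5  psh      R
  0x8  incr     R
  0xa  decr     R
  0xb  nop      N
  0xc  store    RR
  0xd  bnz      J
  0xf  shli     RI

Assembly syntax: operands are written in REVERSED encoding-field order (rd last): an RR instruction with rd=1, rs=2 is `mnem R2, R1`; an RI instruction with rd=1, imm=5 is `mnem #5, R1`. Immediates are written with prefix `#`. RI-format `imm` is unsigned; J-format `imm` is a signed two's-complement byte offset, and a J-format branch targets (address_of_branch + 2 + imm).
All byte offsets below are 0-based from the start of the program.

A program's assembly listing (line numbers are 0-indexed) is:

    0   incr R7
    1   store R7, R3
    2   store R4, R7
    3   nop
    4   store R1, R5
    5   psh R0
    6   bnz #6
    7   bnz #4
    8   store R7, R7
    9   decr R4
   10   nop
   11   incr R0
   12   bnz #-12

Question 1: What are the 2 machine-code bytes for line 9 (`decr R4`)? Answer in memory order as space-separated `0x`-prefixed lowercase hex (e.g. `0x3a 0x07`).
line 9 (decr): pack op=0xa:4|rd=4:3|pad=0:9 = 0xa800; big→ a8 00

0xa8 0x00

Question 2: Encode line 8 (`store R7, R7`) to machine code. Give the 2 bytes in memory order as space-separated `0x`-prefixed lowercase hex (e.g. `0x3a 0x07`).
line 8 (store): pack op=0xc:4|rd=7:3|rs=7:3|pad=0:6 = 0xcfc0; big→ cf c0

0xcf 0xc0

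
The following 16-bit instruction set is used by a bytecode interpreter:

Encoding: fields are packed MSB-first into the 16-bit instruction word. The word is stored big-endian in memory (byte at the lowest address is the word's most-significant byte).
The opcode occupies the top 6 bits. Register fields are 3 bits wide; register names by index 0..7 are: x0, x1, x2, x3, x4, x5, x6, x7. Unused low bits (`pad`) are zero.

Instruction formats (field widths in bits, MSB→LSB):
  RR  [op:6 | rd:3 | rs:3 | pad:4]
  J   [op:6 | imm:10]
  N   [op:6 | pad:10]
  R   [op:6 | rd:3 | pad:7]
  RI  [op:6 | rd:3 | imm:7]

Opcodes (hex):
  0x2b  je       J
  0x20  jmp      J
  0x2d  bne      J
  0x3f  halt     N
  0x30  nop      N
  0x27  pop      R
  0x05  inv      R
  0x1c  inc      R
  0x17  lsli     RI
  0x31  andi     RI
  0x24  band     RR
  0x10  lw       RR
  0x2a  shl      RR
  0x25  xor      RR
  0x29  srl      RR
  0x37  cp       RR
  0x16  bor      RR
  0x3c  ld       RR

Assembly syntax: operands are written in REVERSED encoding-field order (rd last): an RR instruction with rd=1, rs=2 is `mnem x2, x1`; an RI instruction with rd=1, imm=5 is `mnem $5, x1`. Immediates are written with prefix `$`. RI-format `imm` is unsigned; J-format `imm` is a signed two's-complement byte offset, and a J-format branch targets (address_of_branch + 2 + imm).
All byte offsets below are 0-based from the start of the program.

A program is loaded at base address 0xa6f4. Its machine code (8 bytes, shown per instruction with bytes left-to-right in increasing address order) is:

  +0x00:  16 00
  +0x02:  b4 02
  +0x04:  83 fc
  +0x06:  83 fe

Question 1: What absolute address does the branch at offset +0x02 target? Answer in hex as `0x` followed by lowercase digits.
0xa6fa

[02] b4 02 → 0xb402
  opcode bits[15:10]=0x2d: bne/J
  imm@[9:0]=0x2 ⇒ $2
  target = base 0xa6f4 + off 0x02 + 2 + imm 2 = 0xa6fa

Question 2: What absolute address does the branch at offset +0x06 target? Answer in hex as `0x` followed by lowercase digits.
0xa6fa

@+06  big-endian(83 fe) = 0x83fe
  top 6b → 0x20 → jmp [J]
  imm: (w>>0)&0x3ff=0x3fe (s10→-2) → $-2
  target = base 0xa6f4 + off 0x06 + 2 + imm -2 = 0xa6fa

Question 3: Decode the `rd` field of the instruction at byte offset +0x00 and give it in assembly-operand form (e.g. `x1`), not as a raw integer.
x4

+0x00: 16 00 ⇒ word 0x1600 (big)
  op=0x1600>>10=0x5 ⇒ inv (R)
  [9:7] rd=4 = x4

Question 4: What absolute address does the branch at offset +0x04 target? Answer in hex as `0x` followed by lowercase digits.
0xa6f6

@+04  big-endian(83 fc) = 0x83fc
  top 6b → 0x20 → jmp [J]
  imm@[9:0]=0x3fc (s10→-4) ⇒ $-4
  target = base 0xa6f4 + off 0x04 + 2 + imm -4 = 0xa6f6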